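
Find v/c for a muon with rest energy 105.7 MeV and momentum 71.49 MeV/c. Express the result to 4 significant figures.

βγ = pc/(mc²) = 71.49/105.7 = 0.67635.
Since γ² = 1 + (βγ)² = 1.457449, γ = √1.457449 = 1.20725, and β = (βγ)/γ = 0.67635/1.20725 = 0.5602.

0.5602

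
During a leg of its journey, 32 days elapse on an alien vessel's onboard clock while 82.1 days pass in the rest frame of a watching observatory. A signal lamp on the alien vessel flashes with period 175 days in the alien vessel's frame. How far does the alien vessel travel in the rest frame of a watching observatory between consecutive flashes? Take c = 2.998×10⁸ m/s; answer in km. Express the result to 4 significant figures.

From Δt = γΔτ: γ = 82.1/32 = 2.56562.
β = √(1 − 1/γ²) = 0.92091. Lab-frame period = γτ = 2.56562×175 days = 448.98 days. Distance = βc × γτ = 0.92091 × 2.998×10⁸ m/s × 38791872 s = 1.0710×10^16 m = 1.071×10^13 km.

1.071×10^13 km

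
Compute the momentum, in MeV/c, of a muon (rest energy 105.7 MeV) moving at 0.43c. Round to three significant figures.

With β = 0.43, γ = 1/√(1 − 0.43²) = 1/√0.8151 = 1.1076.
Momentum: p = γβ·mc = 1.1076 × 0.43 × 105.7 MeV/c = 50.3 MeV/c.

50.3 MeV/c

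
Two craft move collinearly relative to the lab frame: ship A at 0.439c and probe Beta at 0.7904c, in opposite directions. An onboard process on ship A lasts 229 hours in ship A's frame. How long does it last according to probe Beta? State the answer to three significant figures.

Speed of ship A in probe Beta's frame: u = (v_A + v_B)/(1 + v_A v_B/c²) = (0.439 + 0.7904)/(1 + 0.439×0.7904) = 1.2294/1.3469856 = 0.9127; |u| = 0.9127c.
γ for this relative speed: γ = 1/√(1 − 0.833021) = 2.4472.
The clock on ship A records proper time, so probe Beta measures Δt = γΔτ = 2.4472 × 229 = 560 hours.

560 hours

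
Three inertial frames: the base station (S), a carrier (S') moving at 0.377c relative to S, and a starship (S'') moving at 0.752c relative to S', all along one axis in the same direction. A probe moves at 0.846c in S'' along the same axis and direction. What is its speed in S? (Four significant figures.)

Compose velocities in two stages. Stage 1 (into S'): u₁ = (0.846+0.752)/(1+0.846×0.752) = 0.97666.
Stage 2 (into S): u = (0.97666+0.377)/(1+0.97666×0.377) = 0.98937, so the speed is 0.9894c.

0.9894c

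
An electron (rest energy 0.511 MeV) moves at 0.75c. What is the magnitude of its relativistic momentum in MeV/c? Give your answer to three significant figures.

γ = 1/√(1 − β²) = 1/√(1 − 0.5625) = 1/√0.4375 = 1/0.661438 = 1.5119.
Momentum: p = γβ·mc = 1.5119 × 0.75 × 0.511 MeV/c = 0.579 MeV/c.

0.579 MeV/c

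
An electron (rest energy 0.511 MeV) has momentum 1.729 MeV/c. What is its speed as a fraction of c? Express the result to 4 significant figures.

0.9590c

βγ = pc/(mc²) = 1.729/0.511 = 3.3836.
Since γ² = 1 + (βγ)² = 12.4487, γ = √12.4487 = 3.52827, and β = (βγ)/γ = 3.3836/3.52827 = 0.9590.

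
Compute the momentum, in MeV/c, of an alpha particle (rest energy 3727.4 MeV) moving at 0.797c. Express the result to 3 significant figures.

4920 MeV/c

γ = 1/√(1 − β²) = 1/√(1 − 0.635209) = 1/√0.364791 = 1/0.603979 = 1.6557.
Momentum: p = γβ·mc = 1.6557 × 0.797 × 3727.4 MeV/c = 4920 MeV/c.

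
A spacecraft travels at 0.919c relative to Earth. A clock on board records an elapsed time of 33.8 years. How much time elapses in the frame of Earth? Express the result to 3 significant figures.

85.7 years

γ = 1/√(1 − β²) = 1/√(1 − 0.844561) = 1/√0.155439 = 1/0.394258 = 2.5364.
The onboard clock measures proper time, so the interval in the rest frame of Earth is dilated: Δt = γ·Δτ = 2.5364 × 33.8 years = 85.7 years.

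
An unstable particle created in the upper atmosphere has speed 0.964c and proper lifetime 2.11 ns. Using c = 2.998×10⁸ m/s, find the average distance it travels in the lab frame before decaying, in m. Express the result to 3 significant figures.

2.29 m

Lorentz factor: γ = (1 − 0.929296)^(−1/2) = 3.7608.
Lab-frame lifetime: Δt = γτ = 3.7608 × 2.11 ns = 7.9353 ns.
Distance: d = vΔt = 0.964 × 2.998×10⁸ m/s × 7.9353×10^-9 s = 2.29 m.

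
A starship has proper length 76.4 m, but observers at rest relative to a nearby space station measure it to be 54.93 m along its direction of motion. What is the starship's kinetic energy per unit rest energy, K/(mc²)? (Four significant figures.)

0.3909

From L = L₀/γ: γ = 76.4/54.93 = 1.39086.
K/(mc²) = γ − 1 = 1.39086 − 1 = 0.3909.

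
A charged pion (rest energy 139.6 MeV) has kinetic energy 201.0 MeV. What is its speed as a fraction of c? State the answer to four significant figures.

K = (γ−1)mc², so γ = 1 + 201.0/139.6 = 2.4398.
Then v/c = √(1 − γ⁻²) = √(1 − 0.167993) = √0.832007 = 0.9121.

0.9121c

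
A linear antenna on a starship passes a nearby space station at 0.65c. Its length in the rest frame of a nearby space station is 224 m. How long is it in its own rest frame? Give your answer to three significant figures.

Lorentz factor: γ = (1 − 0.4225)^(−1/2) = 1.3159.
Proper length: L₀ = γ·L = 1.3159 × 224 = 295 m.

295 m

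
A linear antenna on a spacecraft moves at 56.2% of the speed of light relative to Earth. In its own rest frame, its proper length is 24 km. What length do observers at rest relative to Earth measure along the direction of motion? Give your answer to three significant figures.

Lorentz factor: γ = (1 − 0.315844)^(−1/2) = 1.209.
Along the direction of motion the measured length is L₀/γ = 24/1.209 = 19.9 km.

19.9 km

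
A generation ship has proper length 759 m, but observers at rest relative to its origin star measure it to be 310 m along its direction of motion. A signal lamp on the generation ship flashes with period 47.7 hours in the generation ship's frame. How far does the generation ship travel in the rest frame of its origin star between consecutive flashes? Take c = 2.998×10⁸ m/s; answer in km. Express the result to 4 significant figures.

1.151×10^11 km

From L = L₀/γ: γ = 759/310 = 2.44839.
β = √(1 − 1/γ²) = 0.91279. Lab-frame period = γτ = 2.44839×47.7 hours = 116.79 hours. Distance = βc × γτ = 0.91279 × 2.998×10⁸ m/s × 420444 s = 1.1506×10^14 m = 1.151×10^11 km.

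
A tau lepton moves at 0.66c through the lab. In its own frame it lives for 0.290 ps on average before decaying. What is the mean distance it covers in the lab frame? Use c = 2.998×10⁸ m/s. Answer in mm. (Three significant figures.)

β² = 0.4356, so γ = 1/√0.5644 = 1.3311.
Lab-frame lifetime: Δt = γτ = 1.3311 × 0.290 ps = 0.38602 ps.
Distance: d = vΔt = 0.66 × 2.998×10⁸ m/s × 3.8602×10^-13 s = 7.64×10^-5 m = 0.0764 mm.

0.0764 mm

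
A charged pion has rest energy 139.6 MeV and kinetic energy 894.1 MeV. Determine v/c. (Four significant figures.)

0.9908

γ = 1 + K/(mc²) = 1 + 894.1/139.6 = 7.4047.
β = √(1 − 1/γ²) = √(1 − 0.0182383) = √0.9817617 = 0.9908.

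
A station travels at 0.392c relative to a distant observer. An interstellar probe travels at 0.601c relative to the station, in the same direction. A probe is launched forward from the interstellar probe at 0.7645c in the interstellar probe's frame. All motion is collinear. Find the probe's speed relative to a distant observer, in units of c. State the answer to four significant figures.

0.9714c

Apply u = (u'+v)/(1+u'v) twice. Probe in the station frame: (0.7645+0.601)/(1+0.7645·0.601) = 1.3655/1.4594645 = 0.93562c.
That velocity, transformed to the rest frame of a distant observer: (0.93562+0.392)/(1+0.93562·0.392) = 1.32762/1.36676304 = 0.97136c.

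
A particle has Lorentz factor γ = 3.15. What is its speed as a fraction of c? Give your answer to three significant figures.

β = √(1 − 1/γ²) = √(1 − 1/9.9225) = √0.899219 = 0.948.

0.948c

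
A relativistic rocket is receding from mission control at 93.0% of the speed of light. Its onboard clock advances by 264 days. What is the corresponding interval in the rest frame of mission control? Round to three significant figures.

γ = 1/√(1 − β²) = 1/√(1 − 0.8649) = 1/√0.1351 = 1/0.36756 = 2.7206.
Time dilation: Δt = γ·Δτ = 2.7206 × 264 = 718 days.

718 days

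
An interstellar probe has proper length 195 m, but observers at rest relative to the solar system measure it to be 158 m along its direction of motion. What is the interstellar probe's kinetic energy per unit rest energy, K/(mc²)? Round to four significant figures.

0.2342

From L = L₀/γ: γ = 195/158 = 1.23418.
Since K = (γ−1)mc², K/(mc²) = 1.23418 − 1 = 0.2342.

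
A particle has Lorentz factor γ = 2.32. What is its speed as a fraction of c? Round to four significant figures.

0.9023c

β = √(1 − 1/γ²) = √(1 − 1/5.3824) = √0.814209 = 0.9023.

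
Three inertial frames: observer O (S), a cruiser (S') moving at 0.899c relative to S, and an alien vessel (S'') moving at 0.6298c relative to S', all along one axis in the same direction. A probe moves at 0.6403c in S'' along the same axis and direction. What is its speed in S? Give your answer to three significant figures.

0.995c

First combine the probe and alien vessel (S''→S'): u₁ = (0.6403 + 0.6298)/(1 + 0.6403×0.6298) = 1.2701/1.40326094 = 0.90511.
Then combine with the cruiser (S'→S): u = (0.90511 + 0.899)/(1 + 0.90511×0.899) = 1.80411/1.81369389 = 0.99472.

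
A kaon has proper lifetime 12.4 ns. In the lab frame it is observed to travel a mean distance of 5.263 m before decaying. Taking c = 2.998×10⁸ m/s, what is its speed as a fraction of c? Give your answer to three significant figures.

0.817c

d = βγcτ ⇒ βγ = d/(cτ) = 5.263 m / (3.71752 m) = 1.4157.
β = (βγ)/√(1+(βγ)²) = 1.4157/√3.00421 = 0.817.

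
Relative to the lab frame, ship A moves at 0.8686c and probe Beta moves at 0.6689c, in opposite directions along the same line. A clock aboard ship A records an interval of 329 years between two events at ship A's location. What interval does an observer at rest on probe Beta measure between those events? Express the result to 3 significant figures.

Transform ship A's velocity into probe Beta's frame: (0.8686 + 0.6689)/(1 + 0.8686·0.6689) = 1.5375/1.58100654, so the relative speed is 0.97248c.
γ for this relative speed: γ = 1/√(1 − 0.945717) = 4.2921.
The clock on ship A records proper time, so probe Beta measures Δt = γΔτ = 4.2921 × 329 = 1410 years.

1410 years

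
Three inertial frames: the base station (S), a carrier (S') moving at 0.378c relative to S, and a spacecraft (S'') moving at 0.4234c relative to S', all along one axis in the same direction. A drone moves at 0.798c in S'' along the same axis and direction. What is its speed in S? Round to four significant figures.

0.9597c

First combine the drone and spacecraft (S''→S'): u₁ = (0.798 + 0.4234)/(1 + 0.798×0.4234) = 1.2214/1.3378732 = 0.91294.
Then combine with the carrier (S'→S): u = (0.91294 + 0.378)/(1 + 0.91294×0.378) = 1.29094/1.34509132 = 0.95974.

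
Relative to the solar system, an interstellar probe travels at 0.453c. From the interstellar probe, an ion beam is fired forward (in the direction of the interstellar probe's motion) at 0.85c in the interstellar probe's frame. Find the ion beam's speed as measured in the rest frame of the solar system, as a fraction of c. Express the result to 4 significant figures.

0.9408c

In units of c, u = (u' + v)/(1 + u'v) with u' = 0.85 and v = 0.453.
Numerator: 0.85 + 0.453 = 1.303. Denominator: 1 + (0.85)(0.453) = 1.38505.
u = 1.303/1.38505 = 0.94076, so the speed is 0.9408c.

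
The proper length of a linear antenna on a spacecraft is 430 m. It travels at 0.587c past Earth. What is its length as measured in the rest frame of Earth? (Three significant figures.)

348 m

With β = 0.587, γ = 1/√(1 − 0.587²) = 1/√0.655431 = 1.2352.
Along the direction of motion the measured length is L₀/γ = 430/1.2352 = 348 m.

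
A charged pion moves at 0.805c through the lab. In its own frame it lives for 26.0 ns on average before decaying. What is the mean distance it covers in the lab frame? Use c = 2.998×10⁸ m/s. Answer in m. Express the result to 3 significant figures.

γ = 1/√(1 − β²) = 1/√(1 − 0.648025) = 1/√0.351975 = 1/0.593275 = 1.6856.
Lab-frame lifetime: Δt = γτ = 1.6856 × 26.0 ns = 43.826 ns.
Distance: d = vΔt = 0.805 × 2.998×10⁸ m/s × 4.3826×10^-8 s = 10.6 m.

10.6 m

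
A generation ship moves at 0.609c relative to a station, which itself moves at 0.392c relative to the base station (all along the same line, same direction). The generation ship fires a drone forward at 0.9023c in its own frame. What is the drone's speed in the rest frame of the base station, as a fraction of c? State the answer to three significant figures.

Apply u = (u'+v)/(1+u'v) twice. Drone in the station frame: (0.9023+0.609)/(1+0.9023·0.609) = 1.5113/1.5495007 = 0.97535c.
That velocity, transformed to the rest frame of the base station: (0.97535+0.392)/(1+0.97535·0.392) = 1.36735/1.3823372 = 0.98916c.

0.989c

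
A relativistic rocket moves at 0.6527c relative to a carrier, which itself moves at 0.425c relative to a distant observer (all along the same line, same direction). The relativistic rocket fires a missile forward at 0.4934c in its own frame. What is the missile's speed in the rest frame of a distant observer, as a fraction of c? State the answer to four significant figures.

Apply u = (u'+v)/(1+u'v) twice. Missile in the carrier frame: (0.4934+0.6527)/(1+0.4934·0.6527) = 1.1461/1.32204218 = 0.86692c.
That velocity, transformed to the rest frame of a distant observer: (0.86692+0.425)/(1+0.86692·0.425) = 1.29192/1.368441 = 0.94408c.

0.9441c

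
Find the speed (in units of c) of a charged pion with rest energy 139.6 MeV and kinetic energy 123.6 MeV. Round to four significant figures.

K = (γ−1)mc², so γ = 1 + 123.6/139.6 = 1.8854.
Then v/c = √(1 − γ⁻²) = √(1 − 0.281315) = √0.718685 = 0.8478.

0.8478c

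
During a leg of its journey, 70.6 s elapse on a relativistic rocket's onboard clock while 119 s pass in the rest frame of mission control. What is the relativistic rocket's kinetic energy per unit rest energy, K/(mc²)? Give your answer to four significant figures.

0.6856

γ = Δt/Δτ = 119/70.6 = 1.68555.
K/(mc²) = γ − 1 = 1.68555 − 1 = 0.6856.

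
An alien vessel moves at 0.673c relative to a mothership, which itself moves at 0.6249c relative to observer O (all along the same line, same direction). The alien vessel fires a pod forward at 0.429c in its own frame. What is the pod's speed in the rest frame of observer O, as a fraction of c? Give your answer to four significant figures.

0.9646c

Apply u = (u'+v)/(1+u'v) twice. Pod in the mothership frame: (0.429+0.673)/(1+0.429·0.673) = 1.102/1.288717 = 0.85511c.
That velocity, transformed to the rest frame of observer O: (0.85511+0.6249)/(1+0.85511·0.6249) = 1.48001/1.534358239 = 0.96458c.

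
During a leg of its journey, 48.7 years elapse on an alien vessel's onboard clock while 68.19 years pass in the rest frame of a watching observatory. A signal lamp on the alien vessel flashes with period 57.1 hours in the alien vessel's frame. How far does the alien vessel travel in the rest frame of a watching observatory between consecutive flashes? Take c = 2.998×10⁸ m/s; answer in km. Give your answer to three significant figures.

6.04×10^10 km

The time-dilation ratio gives γ = 68.19/48.7 = 1.40021.
β = √(1 − 1/γ²) = 0.69996. Lab-frame period = γτ = 1.40021×57.1 hours = 79.952 hours. Distance = βc × γτ = 0.69996 × 2.998×10⁸ m/s × 287827.2 s = 6.0400×10^13 m = 6.04×10^10 km.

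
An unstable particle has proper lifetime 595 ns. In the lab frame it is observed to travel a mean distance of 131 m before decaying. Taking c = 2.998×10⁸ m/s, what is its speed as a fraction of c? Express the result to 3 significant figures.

d = βγcτ ⇒ βγ = d/(cτ) = 131.0 m / (178.381 m) = 0.73438.
β = (βγ)/√(1+(βγ)²) = 0.73438/√1.539314 = 0.592.

0.592c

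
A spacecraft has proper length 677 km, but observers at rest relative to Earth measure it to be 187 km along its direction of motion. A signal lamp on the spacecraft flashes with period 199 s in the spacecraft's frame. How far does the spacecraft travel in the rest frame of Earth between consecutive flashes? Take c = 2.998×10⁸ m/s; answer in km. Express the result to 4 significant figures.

γ = L₀/L = 677/187 = 3.62032.
β = √(1 − 1/γ²) = 0.96109. Lab-frame period = γτ = 3.62032×199 s = 720.44 s. Distance = βc × γτ = 0.96109 × 2.998×10⁸ m/s × 720.44 s = 2.0758×10^11 m = 2.076×10^8 km.

2.076×10^8 km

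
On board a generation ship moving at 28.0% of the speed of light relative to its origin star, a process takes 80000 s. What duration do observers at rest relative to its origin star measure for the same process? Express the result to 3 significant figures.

With β = 0.28, γ = 1/√(1 − 0.28²) = 1/√0.9216 = 1.0417.
Time dilation: Δt = γ·Δτ = 1.0417 × 80000 = 83300 s.

83300 s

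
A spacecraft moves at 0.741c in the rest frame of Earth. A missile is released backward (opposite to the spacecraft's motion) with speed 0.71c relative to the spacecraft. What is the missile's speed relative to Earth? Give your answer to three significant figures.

0.0654c

Relativistic velocity addition: u = (u' + v)/(1 + u'v/c²), with u' = −0.71c and v = 0.741c.
Numerator: −0.71 + 0.741 = 0.031. Denominator: 1 + (−0.71)(0.741) = 0.47389.
u = 0.031/0.47389 = 0.065416, so the speed is 0.0654c.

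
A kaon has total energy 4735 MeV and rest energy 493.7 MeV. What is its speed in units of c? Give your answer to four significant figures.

0.9945c

Total energy E = γmc² gives γ = 4735/493.7 = 9.5908.
Hence β = √(1 − 1/γ²) = √(1 − 0.0108715) = √0.9891285 = 0.9945.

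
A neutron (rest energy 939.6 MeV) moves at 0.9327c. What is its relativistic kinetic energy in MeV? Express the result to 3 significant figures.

1670 MeV

β² = 0.86992929, so γ = 1/√0.13007071 = 2.7727.
Kinetic energy: K = (γ − 1)mc² = (2.7727 − 1) × 939.6 MeV = 1.7727 × 939.6 = 1670 MeV.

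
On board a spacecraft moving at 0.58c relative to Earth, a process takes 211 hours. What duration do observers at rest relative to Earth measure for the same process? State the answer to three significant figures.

259 hours

γ = 1/√(1 − β²) = 1/√(1 − 0.3364) = 1/√0.6636 = 1/0.814616 = 1.2276.
The onboard clock measures proper time, so the interval in the rest frame of Earth is dilated: Δt = γ·Δτ = 1.2276 × 211 hours = 259 hours.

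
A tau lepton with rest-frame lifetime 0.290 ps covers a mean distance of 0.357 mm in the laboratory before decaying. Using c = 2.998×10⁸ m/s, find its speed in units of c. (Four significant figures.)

0.9716c

d = βγcτ ⇒ βγ = d/(cτ) = 3.570×10^-4 m / (8.6942×10^-5 m) = 4.1062.
β = (βγ)/√(1+(βγ)²) = 4.1062/√17.8609 = 0.9716.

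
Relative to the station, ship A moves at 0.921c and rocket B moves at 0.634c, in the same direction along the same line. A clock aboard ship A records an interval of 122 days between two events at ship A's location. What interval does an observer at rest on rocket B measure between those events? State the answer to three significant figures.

Speed of ship A in rocket B's frame: u = (v_A − v_B)/(1 − v_A v_B/c²) = (0.921 − 0.634)/(1 − 0.921×0.634) = 0.287/0.416086 = 0.68976; |u| = 0.68976c.
At |u| = 0.68976c, γ = (1 − 0.475769)^(−1/2) = 1.3811.
Ship A's interval is proper; time dilation gives Δt_B = γΔτ = 1.3811 × 122 days = 168 days.

168 days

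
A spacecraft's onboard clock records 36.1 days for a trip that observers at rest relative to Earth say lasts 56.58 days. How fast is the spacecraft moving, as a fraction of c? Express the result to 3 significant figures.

0.770c

γ = Δt/Δτ = 56.58/36.1 = 1.5673.
β = √(1 − 1/γ²) = √(1 − 0.407095) = √0.592905 = 0.770.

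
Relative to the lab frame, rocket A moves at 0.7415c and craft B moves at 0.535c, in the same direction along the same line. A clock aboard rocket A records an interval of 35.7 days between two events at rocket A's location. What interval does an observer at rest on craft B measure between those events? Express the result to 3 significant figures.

38.0 days

Transform rocket A's velocity into craft B's frame: (0.7415 − 0.535)/(1 − 0.7415·0.535) = 0.2065/0.6032975, so the relative speed is 0.34229c.
At |u| = 0.34229c, γ = (1 − 0.117162)^(−1/2) = 1.0643.
Rocket A's interval is proper; time dilation gives Δt_B = γΔτ = 1.0643 × 35.7 days = 38.0 days.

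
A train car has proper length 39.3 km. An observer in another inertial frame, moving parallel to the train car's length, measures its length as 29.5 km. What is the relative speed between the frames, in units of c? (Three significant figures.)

Length contraction gives γ = L₀/L = 39.3/29.5 = 1.3322.
β = √(1 − 1/γ²) = √0.436543 = 0.661.

0.661c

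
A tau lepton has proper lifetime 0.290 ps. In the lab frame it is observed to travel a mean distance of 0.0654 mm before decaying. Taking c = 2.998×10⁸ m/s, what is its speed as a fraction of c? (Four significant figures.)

0.6011c

d = βγcτ ⇒ βγ = d/(cτ) = 6.540×10^-5 m / (8.6942×10^-5 m) = 0.75223.
β = (βγ)/√(1+(βγ)²) = 0.75223/√1.56585 = 0.6011.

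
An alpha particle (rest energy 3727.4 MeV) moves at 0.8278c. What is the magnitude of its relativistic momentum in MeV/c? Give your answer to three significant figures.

β² = 0.68525284, so γ = 1/√0.31474716 = 1.7825.
Momentum: p = γβ·mc = 1.7825 × 0.8278 × 3727.4 MeV/c = 5500 MeV/c.

5500 MeV/c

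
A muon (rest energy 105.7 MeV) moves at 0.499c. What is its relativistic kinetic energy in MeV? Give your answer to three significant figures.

With β = 0.499, γ = 1/√(1 − 0.499²) = 1/√0.750999 = 1.15393.
Kinetic energy: K = (γ − 1)mc² = (1.15393 − 1) × 105.7 MeV = 0.15393 × 105.7 = 16.3 MeV.

16.3 MeV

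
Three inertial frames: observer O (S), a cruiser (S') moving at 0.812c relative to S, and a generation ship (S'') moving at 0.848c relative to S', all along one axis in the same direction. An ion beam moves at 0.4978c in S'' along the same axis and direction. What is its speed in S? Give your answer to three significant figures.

0.994c

Compose velocities in two stages. Stage 1 (into S'): u₁ = (0.4978+0.848)/(1+0.4978×0.848) = 0.94632.
Stage 2 (into S): u = (0.94632+0.812)/(1+0.94632×0.812) = 0.99429, so the speed is 0.994c.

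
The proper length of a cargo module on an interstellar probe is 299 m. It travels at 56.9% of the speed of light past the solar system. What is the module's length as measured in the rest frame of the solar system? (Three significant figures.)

246 m

Lorentz factor: γ = (1 − 0.323761)^(−1/2) = 1.216.
Along the direction of motion the measured length is L₀/γ = 299/1.216 = 246 m.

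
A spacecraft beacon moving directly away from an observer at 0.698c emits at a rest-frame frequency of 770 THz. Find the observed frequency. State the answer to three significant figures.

Relativistic Doppler (source moving away): f_obs = f_src · √((1−β)/(1+β)).
With β = 0.698: factor = √(0.302/1.698) = 0.42173.
f_obs = 770 × 0.42173 = 325 THz.

325 THz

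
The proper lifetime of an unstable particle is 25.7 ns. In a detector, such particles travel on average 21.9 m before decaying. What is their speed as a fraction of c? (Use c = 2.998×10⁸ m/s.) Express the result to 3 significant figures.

Let x = d/(cτ) = 21.90 m / (2.998×10⁸ m/s × 2.570×10^-8 s) = 2.8424. Since d = βγcτ, x = βγ = β/√(1−β²).
Solving: β² = x²/(1+x²) = 8.07924/9.07924 = 0.889859, so β = 0.943.

0.943c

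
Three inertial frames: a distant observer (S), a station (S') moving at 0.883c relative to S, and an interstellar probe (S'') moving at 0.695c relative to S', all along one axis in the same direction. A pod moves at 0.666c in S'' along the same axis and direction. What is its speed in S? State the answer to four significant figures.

Compose velocities in two stages. Stage 1 (into S'): u₁ = (0.666+0.695)/(1+0.666×0.695) = 0.93036.
Stage 2 (into S): u = (0.93036+0.883)/(1+0.93036×0.883) = 0.99553, so the speed is 0.9955c.

0.9955c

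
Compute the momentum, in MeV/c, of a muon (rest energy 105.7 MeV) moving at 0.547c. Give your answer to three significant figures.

β² = 0.299209, so γ = 1/√0.700791 = 1.1946.
Momentum: p = γβ·mc = 1.1946 × 0.547 × 105.7 MeV/c = 69.1 MeV/c.

69.1 MeV/c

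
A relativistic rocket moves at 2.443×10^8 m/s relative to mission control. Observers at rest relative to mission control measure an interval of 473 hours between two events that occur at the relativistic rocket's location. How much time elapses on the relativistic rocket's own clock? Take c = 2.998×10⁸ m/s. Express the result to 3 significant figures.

β = v/c = (2.443×10^8 m/s)/(2.998×10⁸ m/s) = 0.814877.
Lorentz factor: γ = (1 − 0.6640245)^(−1/2) = 1.7252.
The relativistic rocket's clock runs slow as seen from mission control, so Δτ = Δt/γ = 473/1.7252 = 274 hours.

274 hours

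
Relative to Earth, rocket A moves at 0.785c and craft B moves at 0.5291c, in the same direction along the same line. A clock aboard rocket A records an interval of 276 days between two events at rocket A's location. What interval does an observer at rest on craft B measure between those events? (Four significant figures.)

Transform rocket A's velocity into craft B's frame: (0.785 − 0.5291)/(1 − 0.785·0.5291) = 0.2559/0.5846565, so the relative speed is 0.43769c.
γ for this relative speed: γ = 1/√(1 − 0.191573) = 1.1122.
Rocket A's interval is proper; time dilation gives Δt_B = γΔτ = 1.1122 × 276 days = 307.0 days.

307.0 days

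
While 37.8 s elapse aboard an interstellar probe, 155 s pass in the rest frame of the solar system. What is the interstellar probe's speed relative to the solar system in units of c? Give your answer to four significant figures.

0.9698c

γ = Δt/Δτ = 155/37.8 = 4.1005.
β = √(1 − 1/γ²) = √(1 − 0.0594739) = √0.9405261 = 0.9698.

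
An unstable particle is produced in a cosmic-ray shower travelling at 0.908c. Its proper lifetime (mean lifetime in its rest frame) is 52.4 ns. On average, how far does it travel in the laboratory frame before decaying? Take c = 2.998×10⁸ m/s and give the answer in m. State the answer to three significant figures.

With β = 0.908, γ = 1/√(1 − 0.908²) = 1/√0.175536 = 2.3868.
Lab-frame lifetime: Δt = γτ = 2.3868 × 52.4 ns = 125.07 ns.
Distance: d = vΔt = 0.908 × 2.998×10⁸ m/s × 1.2507×10^-7 s = 34.0 m.

34.0 m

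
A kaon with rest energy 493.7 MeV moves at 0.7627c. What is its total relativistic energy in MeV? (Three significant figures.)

763 MeV

With β = 0.7627, γ = 1/√(1 − 0.7627²) = 1/√0.41828871 = 1.5462.
Total energy: E = γmc² = 1.5462 × 493.7 MeV = 763 MeV.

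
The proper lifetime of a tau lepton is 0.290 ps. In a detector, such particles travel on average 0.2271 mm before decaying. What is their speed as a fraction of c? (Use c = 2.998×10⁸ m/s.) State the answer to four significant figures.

Lab distance = (lab lifetime)·v = γτ·βc, so βγ = d/(cτ) = 2.271×10^-4/(2.998×10⁸ × 2.900×10^-13) = 2.6121.
With βγ = 2.6121: γ² = 1 + (βγ)² = 7.82307, and β = (βγ)/γ = 2.6121/2.79698 = 0.9339.

0.9339c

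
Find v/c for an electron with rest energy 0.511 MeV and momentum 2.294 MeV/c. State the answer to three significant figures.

pc/(mc²) = 2.294/0.511 = 4.4892 = βγ = β/√(1−β²).
So β² = x²/(1 + x²) with x = 4.4892: x² = 20.1529, β² = 20.1529/21.1529 = 0.952725, β = 0.976.

0.976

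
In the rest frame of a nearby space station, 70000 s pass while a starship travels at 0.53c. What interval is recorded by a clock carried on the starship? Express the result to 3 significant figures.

Lorentz factor: γ = (1 − 0.2809)^(−1/2) = 1.1792.
The moving clock records proper time: Δτ = Δt/γ = 70000/1.1792 = 59400 s.

59400 s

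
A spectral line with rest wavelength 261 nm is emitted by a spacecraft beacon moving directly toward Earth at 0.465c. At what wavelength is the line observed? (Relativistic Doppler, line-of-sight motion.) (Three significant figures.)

158 nm

Relativistic Doppler for wavelength: λ_obs = λ_src · √((1−β)/(1+β)).
With β = 0.465: factor = √(0.535/1.465) = 0.60431.
λ_obs = 261 × 0.60431 = 158 nm.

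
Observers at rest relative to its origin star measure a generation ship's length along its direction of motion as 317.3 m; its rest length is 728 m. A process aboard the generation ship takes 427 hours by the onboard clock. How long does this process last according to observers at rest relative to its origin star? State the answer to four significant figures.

γ = L₀/L = 728/317.3 = 2.29436.
The same γ dilates the second interval: 2.29436 × 427 hours = 979.7 hours.

979.7 hours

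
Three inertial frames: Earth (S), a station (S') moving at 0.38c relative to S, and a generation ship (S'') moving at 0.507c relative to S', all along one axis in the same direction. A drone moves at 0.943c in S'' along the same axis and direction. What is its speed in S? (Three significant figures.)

0.991c

Apply u = (u'+v)/(1+u'v) twice. Drone in the station frame: (0.943+0.507)/(1+0.943·0.507) = 1.45/1.478101 = 0.98099c.
That velocity, transformed to the rest frame of Earth: (0.98099+0.38)/(1+0.98099·0.38) = 1.36099/1.3727762 = 0.99141c.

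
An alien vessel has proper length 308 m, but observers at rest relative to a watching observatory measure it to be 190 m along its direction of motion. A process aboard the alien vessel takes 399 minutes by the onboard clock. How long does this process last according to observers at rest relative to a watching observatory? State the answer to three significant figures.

Length contraction gives γ = L₀/L = 308/190 = 1.62105.
Δt = γΔτ = 1.62105 × 399 = 647 minutes.

647 minutes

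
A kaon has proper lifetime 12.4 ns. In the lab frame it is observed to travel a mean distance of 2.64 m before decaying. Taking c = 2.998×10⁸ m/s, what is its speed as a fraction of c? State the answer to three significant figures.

d = βγcτ ⇒ βγ = d/(cτ) = 2.640 m / (3.71752 m) = 0.71015.
β = (βγ)/√(1+(βγ)²) = 0.71015/√1.504313 = 0.579.

0.579c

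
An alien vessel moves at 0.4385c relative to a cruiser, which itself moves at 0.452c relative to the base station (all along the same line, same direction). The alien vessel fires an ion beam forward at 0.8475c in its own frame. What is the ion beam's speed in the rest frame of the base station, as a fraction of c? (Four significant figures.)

0.9760c

First combine the ion beam and alien vessel (S''→S'): u₁ = (0.8475 + 0.4385)/(1 + 0.8475×0.4385) = 1.286/1.37162875 = 0.93757.
Then combine with the cruiser (S'→S): u = (0.93757 + 0.452)/(1 + 0.93757×0.452) = 1.38957/1.42378164 = 0.97597.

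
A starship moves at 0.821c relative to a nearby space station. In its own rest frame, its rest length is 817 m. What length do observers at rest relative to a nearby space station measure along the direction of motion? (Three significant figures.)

With β = 0.821, γ = 1/√(1 − 0.821²) = 1/√0.325959 = 1.7515.
Along the direction of motion the measured length is L₀/γ = 817/1.7515 = 466 m.

466 m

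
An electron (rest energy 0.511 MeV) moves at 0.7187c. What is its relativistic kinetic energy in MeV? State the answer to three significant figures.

0.224 MeV

With β = 0.7187, γ = 1/√(1 − 0.7187²) = 1/√0.48347031 = 1.43819.
Kinetic energy: K = (γ − 1)mc² = (1.43819 − 1) × 0.511 MeV = 0.43819 × 0.511 = 0.224 MeV.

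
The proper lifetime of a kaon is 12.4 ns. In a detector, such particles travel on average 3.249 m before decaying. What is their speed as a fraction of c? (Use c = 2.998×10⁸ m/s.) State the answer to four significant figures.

0.6581c

d = βγcτ ⇒ βγ = d/(cτ) = 3.249 m / (3.71752 m) = 0.87397.
β = (βγ)/√(1+(βγ)²) = 0.87397/√1.763824 = 0.6581.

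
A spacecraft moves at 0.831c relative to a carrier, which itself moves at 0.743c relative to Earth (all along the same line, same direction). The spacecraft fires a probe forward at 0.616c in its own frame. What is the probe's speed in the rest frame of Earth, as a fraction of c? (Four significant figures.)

0.9936c

Apply u = (u'+v)/(1+u'v) twice. Probe in the carrier frame: (0.616+0.831)/(1+0.616·0.831) = 1.447/1.511896 = 0.95708c.
That velocity, transformed to the rest frame of Earth: (0.95708+0.743)/(1+0.95708·0.743) = 1.70008/1.71111044 = 0.99355c.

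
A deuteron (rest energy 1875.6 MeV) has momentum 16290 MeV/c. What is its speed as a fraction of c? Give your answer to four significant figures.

0.9934c

pc/(mc²) = 16290/1875.6 = 8.6852 = βγ = β/√(1−β²).
So β² = x²/(1 + x²) with x = 8.6852: x² = 75.4327, β² = 75.4327/76.4327 = 0.986917, β = 0.9934.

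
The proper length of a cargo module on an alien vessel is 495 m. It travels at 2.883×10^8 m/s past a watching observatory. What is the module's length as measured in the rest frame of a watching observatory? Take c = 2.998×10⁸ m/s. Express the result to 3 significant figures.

136 m

β = v/c = (2.883×10^8 m/s)/(2.998×10⁸ m/s) = 0.961641.
With β = 0.961641, γ = 1/√(1 − 0.961641²) = 1/√0.07524659 = 3.6455.
Along the direction of motion the measured length is L₀/γ = 495/3.6455 = 136 m.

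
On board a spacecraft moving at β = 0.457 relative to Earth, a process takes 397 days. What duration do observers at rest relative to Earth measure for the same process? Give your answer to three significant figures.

γ = 1/√(1 − β²) = 1/√(1 − 0.208849) = 1/√0.791151 = 1/0.889467 = 1.1243.
The onboard clock measures proper time, so the interval in the rest frame of Earth is dilated: Δt = γ·Δτ = 1.1243 × 397 days = 446 days.

446 days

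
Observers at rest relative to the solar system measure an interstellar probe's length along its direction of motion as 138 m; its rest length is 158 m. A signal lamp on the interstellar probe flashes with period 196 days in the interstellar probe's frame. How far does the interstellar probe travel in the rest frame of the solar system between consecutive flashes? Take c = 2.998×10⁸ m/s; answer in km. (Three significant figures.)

γ = L₀/L = 158/138 = 1.14493.
β = √(1 − 1/γ²) = 0.48698. Lab-frame period = γτ = 1.14493×196 days = 224.41 days. Distance = βc × γτ = 0.48698 × 2.998×10⁸ m/s × 19389024 s = 2.8307×10^15 m = 2.83×10^12 km.

2.83×10^12 km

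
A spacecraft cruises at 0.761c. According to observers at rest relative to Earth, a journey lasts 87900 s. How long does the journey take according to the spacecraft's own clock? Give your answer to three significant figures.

57000 s

With β = 0.761, γ = 1/√(1 − 0.761²) = 1/√0.420879 = 1.5414.
The spacecraft's clock runs slow as seen from Earth, so Δτ = Δt/γ = 87900/1.5414 = 57000 s.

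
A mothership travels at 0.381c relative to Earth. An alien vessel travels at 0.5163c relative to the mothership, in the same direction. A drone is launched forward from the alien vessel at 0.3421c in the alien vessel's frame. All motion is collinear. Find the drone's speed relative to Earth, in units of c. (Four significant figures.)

First combine the drone and alien vessel (S''→S'): u₁ = (0.3421 + 0.5163)/(1 + 0.3421×0.5163) = 0.8584/1.17662623 = 0.72954.
Then combine with the mothership (S'→S): u = (0.72954 + 0.381)/(1 + 0.72954×0.381) = 1.11054/1.27795474 = 0.869.

0.8690c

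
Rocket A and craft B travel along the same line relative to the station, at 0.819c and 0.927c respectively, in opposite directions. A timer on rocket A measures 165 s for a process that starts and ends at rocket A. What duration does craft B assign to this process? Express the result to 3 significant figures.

Speed of rocket A in craft B's frame: u = (v_A + v_B)/(1 + v_A v_B/c²) = (0.819 + 0.927)/(1 + 0.819×0.927) = 1.746/1.759213 = 0.99249; |u| = 0.99249c.
At |u| = 0.99249c, γ = (1 − 0.985036)^(−1/2) = 8.1748.
Rocket A's interval is proper; time dilation gives Δt_B = γΔτ = 8.1748 × 165 s = 1350 s.

1350 s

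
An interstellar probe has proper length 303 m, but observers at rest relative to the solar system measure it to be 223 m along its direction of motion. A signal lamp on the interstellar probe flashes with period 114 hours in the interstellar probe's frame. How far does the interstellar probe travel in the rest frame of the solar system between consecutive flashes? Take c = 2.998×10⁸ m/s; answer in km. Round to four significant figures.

1.132×10^11 km

From L = L₀/γ: γ = 303/223 = 1.35874.
β = √(1 − 1/γ²) = 0.67701. Lab-frame period = γτ = 1.35874×114 hours = 154.9 hours. Distance = βc × γτ = 0.67701 × 2.998×10⁸ m/s × 557640 s = 1.1318×10^14 m = 1.132×10^11 km.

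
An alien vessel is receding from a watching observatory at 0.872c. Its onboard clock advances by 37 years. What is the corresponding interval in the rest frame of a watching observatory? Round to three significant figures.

γ = 1/√(1 − β²) = 1/√(1 − 0.760384) = 1/√0.239616 = 1/0.489506 = 2.0429.
Time dilation: Δt = γ·Δτ = 2.0429 × 37 = 75.6 years.

75.6 years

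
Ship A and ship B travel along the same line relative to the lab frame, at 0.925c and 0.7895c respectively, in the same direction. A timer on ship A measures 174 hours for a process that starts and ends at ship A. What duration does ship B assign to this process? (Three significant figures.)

201 hours

The velocity of ship A relative to ship B is (0.925 − 0.7895)c / (1 − 0.925×0.7895) = 0.50239c; relative speed 0.50239c.
At |u| = 0.50239c, γ = (1 − 0.252396)^(−1/2) = 1.1565.
The clock on ship A records proper time, so ship B measures Δt = γΔτ = 1.1565 × 174 = 201 hours.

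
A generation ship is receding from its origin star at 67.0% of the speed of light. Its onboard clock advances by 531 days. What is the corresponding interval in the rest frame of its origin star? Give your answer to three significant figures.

Lorentz factor: γ = (1 − 0.4489)^(−1/2) = 1.3471.
The onboard clock measures proper time, so the interval in the rest frame of its origin star is dilated: Δt = γ·Δτ = 1.3471 × 531 days = 715 days.

715 days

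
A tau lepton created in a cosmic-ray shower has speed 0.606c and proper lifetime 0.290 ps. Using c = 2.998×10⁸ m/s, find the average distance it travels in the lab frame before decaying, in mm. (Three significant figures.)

β² = 0.367236, so γ = 1/√0.632764 = 1.2571.
Lab-frame lifetime: Δt = γτ = 1.2571 × 0.290 ps = 0.36456 ps.
Distance: d = vΔt = 0.606 × 2.998×10⁸ m/s × 3.6456×10^-13 s = 6.62×10^-5 m = 0.0662 mm.

0.0662 mm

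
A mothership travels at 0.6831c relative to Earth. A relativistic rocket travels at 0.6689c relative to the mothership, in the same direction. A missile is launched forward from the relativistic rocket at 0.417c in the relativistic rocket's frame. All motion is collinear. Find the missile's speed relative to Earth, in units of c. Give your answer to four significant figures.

0.9697c

Apply u = (u'+v)/(1+u'v) twice. Missile in the mothership frame: (0.417+0.6689)/(1+0.417·0.6689) = 1.0859/1.2789313 = 0.84907c.
That velocity, transformed to the rest frame of Earth: (0.84907+0.6831)/(1+0.84907·0.6831) = 1.53217/1.579999717 = 0.96973c.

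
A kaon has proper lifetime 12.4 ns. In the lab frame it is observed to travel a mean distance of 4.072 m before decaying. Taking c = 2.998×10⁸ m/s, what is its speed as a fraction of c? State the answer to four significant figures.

Let x = d/(cτ) = 4.072 m / (2.998×10⁸ m/s × 1.240×10^-8 s) = 1.0954. Since d = βγcτ, x = βγ = β/√(1−β²).
Solving: β² = x²/(1+x²) = 1.1999/2.1999 = 0.545434, so β = 0.7385.

0.7385c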